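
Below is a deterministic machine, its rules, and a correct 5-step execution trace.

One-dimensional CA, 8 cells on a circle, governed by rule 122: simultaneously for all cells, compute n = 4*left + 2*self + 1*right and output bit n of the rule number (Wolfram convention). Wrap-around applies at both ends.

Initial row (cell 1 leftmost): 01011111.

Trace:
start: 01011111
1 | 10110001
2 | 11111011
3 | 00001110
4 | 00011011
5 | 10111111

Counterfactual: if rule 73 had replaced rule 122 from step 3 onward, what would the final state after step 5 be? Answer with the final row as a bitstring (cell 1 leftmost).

(re-executing steps 3..5 under rule 73; state before step 3: 11111011)
3 | 00001010
4 | 11100000
5 | 10101110

10101110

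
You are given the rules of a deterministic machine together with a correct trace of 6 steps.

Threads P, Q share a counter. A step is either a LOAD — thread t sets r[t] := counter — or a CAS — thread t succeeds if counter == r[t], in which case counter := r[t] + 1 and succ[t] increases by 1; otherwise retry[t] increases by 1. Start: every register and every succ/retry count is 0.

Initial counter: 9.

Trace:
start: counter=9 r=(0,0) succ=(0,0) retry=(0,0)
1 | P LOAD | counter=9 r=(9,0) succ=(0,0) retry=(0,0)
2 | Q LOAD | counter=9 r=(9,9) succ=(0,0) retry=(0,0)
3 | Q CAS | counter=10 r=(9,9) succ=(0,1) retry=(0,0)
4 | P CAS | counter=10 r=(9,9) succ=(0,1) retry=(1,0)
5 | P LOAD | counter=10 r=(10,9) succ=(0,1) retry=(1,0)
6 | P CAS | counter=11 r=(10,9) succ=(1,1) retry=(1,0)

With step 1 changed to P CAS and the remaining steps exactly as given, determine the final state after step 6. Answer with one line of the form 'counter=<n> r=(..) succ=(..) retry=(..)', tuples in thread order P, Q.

counter=11 r=(10,9) succ=(1,1) retry=(2,0)

(re-executing from step 1 with the substitution; state before step 1: counter=9 r=(0,0) succ=(0,0) retry=(0,0))
1 | P CAS | counter=9 r=(0,0) succ=(0,0) retry=(1,0)
2 | Q LOAD | counter=9 r=(0,9) succ=(0,0) retry=(1,0)
3 | Q CAS | counter=10 r=(0,9) succ=(0,1) retry=(1,0)
4 | P CAS | counter=10 r=(0,9) succ=(0,1) retry=(2,0)
5 | P LOAD | counter=10 r=(10,9) succ=(0,1) retry=(2,0)
6 | P CAS | counter=11 r=(10,9) succ=(1,1) retry=(2,0)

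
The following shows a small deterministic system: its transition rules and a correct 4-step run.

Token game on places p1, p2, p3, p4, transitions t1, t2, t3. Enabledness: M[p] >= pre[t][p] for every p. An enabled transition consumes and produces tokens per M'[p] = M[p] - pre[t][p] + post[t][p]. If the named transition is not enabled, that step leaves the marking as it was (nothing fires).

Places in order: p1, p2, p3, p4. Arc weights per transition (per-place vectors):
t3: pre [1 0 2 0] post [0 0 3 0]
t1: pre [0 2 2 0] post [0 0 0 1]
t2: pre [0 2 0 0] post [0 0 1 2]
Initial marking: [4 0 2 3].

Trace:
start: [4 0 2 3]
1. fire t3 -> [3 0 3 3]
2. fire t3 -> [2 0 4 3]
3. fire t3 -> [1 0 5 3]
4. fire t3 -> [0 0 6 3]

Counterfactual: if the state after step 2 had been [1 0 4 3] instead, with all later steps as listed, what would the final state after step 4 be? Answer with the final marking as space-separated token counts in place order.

0 0 5 3

state after step 2 := [1 0 4 3]
3. fire t3 -> [0 0 5 3]
4. fire t3 -> [0 0 5 3]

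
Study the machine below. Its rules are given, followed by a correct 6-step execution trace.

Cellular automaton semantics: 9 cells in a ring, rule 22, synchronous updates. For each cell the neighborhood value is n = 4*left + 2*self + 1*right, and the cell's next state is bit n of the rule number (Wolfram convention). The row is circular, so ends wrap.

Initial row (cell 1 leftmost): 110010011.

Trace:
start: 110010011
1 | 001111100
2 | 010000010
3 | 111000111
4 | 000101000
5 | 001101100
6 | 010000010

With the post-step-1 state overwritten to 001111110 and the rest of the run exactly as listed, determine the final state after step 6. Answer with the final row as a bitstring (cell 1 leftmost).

state after step 1 := 001111110
2 | 010000001
3 | 011000011
4 | 000100100
5 | 001111110
6 | 010000001

010000001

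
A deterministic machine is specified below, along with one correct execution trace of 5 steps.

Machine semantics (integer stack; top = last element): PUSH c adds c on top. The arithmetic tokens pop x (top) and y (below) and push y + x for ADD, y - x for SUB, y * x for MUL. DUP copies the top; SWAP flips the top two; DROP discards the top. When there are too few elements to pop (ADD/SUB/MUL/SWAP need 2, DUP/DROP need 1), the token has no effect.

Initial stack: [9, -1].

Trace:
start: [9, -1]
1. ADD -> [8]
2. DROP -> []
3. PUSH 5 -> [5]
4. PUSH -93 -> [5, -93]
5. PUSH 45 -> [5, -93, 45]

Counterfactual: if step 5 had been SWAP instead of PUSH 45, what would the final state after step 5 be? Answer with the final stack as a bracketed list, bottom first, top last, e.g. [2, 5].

(re-executing from step 5 with the substitution; state before step 5: [5, -93])
5. SWAP -> [-93, 5]

[-93, 5]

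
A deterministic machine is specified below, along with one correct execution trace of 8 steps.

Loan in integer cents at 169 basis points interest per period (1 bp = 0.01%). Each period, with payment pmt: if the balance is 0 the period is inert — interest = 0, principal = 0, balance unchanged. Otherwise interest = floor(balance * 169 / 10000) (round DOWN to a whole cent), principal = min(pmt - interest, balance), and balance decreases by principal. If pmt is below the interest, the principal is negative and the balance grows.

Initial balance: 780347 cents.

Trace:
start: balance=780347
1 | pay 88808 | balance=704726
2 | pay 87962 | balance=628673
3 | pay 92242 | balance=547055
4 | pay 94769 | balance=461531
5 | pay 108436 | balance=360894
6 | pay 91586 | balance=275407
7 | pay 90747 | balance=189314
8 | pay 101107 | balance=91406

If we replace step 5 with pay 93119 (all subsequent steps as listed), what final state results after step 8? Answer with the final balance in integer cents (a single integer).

107512

(re-executing from step 5 with the substitution; state before step 5: balance=461531)
5 | pay 93119 | balance=376211
6 | pay 91586 | balance=290982
7 | pay 90747 | balance=205152
8 | pay 101107 | balance=107512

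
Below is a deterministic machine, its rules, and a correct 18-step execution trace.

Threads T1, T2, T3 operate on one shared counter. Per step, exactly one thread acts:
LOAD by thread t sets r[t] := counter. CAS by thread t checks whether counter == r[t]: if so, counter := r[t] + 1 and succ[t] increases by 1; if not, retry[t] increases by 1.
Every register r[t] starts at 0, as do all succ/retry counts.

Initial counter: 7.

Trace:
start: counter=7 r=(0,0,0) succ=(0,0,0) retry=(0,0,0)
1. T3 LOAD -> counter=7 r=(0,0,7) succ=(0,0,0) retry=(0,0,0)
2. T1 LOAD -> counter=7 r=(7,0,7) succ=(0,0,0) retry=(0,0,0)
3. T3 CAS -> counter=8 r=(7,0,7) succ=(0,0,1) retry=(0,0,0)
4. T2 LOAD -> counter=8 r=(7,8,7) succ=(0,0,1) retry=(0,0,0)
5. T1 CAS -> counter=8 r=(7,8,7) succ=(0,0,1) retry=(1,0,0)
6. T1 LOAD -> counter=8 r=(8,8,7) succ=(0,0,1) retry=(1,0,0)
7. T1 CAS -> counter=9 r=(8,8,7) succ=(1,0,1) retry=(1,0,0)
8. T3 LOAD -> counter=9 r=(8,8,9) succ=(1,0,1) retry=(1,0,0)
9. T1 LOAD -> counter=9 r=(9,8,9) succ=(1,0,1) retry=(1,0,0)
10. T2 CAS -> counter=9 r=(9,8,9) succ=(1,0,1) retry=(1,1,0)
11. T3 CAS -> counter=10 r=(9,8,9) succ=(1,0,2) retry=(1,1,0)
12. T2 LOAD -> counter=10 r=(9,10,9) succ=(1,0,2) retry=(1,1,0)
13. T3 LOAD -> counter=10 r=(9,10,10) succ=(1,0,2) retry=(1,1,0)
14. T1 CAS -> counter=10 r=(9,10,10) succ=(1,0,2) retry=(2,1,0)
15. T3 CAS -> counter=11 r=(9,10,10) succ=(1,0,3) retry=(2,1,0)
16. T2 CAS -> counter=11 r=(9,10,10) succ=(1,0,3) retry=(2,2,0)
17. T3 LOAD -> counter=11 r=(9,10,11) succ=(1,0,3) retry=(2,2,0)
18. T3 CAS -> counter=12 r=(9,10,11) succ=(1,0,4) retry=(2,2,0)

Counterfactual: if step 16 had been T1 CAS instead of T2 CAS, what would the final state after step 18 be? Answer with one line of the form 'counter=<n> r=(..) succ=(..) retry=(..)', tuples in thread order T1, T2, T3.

(re-executing from step 16 with the substitution; state before step 16: counter=11 r=(9,10,10) succ=(1,0,3) retry=(2,1,0))
16. T1 CAS -> counter=11 r=(9,10,10) succ=(1,0,3) retry=(3,1,0)
17. T3 LOAD -> counter=11 r=(9,10,11) succ=(1,0,3) retry=(3,1,0)
18. T3 CAS -> counter=12 r=(9,10,11) succ=(1,0,4) retry=(3,1,0)

counter=12 r=(9,10,11) succ=(1,0,4) retry=(3,1,0)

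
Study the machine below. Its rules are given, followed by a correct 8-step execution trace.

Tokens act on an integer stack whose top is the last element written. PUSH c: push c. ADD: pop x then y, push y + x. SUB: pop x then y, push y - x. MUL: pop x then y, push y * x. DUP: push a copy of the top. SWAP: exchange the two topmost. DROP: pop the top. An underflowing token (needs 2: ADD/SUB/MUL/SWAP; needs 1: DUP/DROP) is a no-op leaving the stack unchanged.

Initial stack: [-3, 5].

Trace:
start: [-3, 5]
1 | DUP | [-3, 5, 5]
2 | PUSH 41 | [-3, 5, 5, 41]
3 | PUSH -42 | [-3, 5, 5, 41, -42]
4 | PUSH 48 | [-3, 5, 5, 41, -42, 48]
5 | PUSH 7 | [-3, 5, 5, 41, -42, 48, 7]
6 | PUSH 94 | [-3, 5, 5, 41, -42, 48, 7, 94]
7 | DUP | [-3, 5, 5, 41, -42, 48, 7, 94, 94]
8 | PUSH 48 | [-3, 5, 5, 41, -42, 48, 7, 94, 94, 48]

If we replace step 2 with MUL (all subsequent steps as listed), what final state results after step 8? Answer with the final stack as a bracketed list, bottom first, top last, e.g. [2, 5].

[-3, 25, -42, 48, 7, 94, 94, 48]

(re-executing from step 2 with the substitution; state before step 2: [-3, 5, 5])
2 | MUL | [-3, 25]
3 | PUSH -42 | [-3, 25, -42]
4 | PUSH 48 | [-3, 25, -42, 48]
5 | PUSH 7 | [-3, 25, -42, 48, 7]
6 | PUSH 94 | [-3, 25, -42, 48, 7, 94]
7 | DUP | [-3, 25, -42, 48, 7, 94, 94]
8 | PUSH 48 | [-3, 25, -42, 48, 7, 94, 94, 48]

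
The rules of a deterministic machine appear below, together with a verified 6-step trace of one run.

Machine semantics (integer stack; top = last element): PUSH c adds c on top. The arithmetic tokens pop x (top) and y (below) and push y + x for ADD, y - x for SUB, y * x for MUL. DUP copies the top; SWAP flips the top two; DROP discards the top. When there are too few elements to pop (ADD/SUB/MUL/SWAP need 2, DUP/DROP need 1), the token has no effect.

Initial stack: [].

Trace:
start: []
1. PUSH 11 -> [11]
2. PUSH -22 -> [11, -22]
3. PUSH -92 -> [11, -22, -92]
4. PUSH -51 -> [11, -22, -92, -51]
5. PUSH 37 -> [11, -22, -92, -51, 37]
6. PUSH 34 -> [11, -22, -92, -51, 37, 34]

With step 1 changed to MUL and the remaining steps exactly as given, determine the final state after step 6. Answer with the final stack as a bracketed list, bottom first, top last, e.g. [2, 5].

[-22, -92, -51, 37, 34]

(re-executing from step 1 with the substitution; state before step 1: [])
1. MUL -> []
2. PUSH -22 -> [-22]
3. PUSH -92 -> [-22, -92]
4. PUSH -51 -> [-22, -92, -51]
5. PUSH 37 -> [-22, -92, -51, 37]
6. PUSH 34 -> [-22, -92, -51, 37, 34]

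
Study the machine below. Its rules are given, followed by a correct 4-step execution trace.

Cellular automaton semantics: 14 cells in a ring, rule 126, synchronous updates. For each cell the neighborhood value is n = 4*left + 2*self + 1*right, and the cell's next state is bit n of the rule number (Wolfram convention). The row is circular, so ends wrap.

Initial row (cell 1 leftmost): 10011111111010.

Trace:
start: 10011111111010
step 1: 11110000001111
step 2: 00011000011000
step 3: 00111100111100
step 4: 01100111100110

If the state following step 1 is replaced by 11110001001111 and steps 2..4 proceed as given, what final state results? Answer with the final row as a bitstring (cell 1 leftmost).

01100011011110

state after step 1 := 11110001001111
step 2: 00011011111000
step 3: 00111110001100
step 4: 01100011011110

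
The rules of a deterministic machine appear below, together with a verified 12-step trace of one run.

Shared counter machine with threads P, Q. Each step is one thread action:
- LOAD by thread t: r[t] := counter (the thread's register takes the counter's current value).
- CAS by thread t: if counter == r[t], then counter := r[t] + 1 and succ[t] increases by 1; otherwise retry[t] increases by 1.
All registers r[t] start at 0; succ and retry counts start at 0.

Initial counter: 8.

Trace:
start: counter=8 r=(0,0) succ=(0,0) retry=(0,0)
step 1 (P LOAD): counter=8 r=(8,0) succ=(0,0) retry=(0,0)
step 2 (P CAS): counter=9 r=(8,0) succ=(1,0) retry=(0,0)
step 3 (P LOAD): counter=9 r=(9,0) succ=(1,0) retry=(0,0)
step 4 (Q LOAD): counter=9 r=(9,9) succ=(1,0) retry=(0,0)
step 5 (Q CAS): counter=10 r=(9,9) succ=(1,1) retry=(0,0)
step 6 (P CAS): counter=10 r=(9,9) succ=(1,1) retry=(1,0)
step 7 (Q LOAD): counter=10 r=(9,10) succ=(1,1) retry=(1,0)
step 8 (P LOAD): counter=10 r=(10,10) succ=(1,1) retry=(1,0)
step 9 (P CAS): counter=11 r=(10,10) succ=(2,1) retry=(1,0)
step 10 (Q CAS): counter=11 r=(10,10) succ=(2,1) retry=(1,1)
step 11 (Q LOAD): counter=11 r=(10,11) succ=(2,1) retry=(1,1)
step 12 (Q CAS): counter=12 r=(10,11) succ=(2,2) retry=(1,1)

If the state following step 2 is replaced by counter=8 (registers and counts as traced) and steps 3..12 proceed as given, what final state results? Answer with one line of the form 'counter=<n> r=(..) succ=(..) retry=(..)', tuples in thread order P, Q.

counter=11 r=(9,10) succ=(2,2) retry=(1,1)

state after step 2 := counter=8 r=(8,0) succ=(1,0) retry=(0,0)
step 3 (P LOAD): counter=8 r=(8,0) succ=(1,0) retry=(0,0)
step 4 (Q LOAD): counter=8 r=(8,8) succ=(1,0) retry=(0,0)
step 5 (Q CAS): counter=9 r=(8,8) succ=(1,1) retry=(0,0)
step 6 (P CAS): counter=9 r=(8,8) succ=(1,1) retry=(1,0)
step 7 (Q LOAD): counter=9 r=(8,9) succ=(1,1) retry=(1,0)
step 8 (P LOAD): counter=9 r=(9,9) succ=(1,1) retry=(1,0)
step 9 (P CAS): counter=10 r=(9,9) succ=(2,1) retry=(1,0)
step 10 (Q CAS): counter=10 r=(9,9) succ=(2,1) retry=(1,1)
step 11 (Q LOAD): counter=10 r=(9,10) succ=(2,1) retry=(1,1)
step 12 (Q CAS): counter=11 r=(9,10) succ=(2,2) retry=(1,1)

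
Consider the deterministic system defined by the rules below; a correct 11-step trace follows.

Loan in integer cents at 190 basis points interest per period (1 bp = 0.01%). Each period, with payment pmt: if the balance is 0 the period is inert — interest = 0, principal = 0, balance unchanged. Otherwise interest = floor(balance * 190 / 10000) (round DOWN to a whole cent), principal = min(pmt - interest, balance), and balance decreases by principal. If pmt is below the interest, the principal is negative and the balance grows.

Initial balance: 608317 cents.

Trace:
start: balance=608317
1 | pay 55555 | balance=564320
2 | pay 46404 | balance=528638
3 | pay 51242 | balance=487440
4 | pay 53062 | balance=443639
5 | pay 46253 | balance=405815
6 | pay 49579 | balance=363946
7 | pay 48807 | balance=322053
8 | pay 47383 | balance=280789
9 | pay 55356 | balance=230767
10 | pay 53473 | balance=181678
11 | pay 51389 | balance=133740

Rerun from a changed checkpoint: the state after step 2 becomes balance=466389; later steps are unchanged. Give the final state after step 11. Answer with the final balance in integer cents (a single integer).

state after step 2 := balance=466389
3 | pay 51242 | balance=424008
4 | pay 53062 | balance=379002
5 | pay 46253 | balance=339950
6 | pay 49579 | balance=296830
7 | pay 48807 | balance=253662
8 | pay 47383 | balance=211098
9 | pay 55356 | balance=159752
10 | pay 53473 | balance=109314
11 | pay 51389 | balance=60001

60001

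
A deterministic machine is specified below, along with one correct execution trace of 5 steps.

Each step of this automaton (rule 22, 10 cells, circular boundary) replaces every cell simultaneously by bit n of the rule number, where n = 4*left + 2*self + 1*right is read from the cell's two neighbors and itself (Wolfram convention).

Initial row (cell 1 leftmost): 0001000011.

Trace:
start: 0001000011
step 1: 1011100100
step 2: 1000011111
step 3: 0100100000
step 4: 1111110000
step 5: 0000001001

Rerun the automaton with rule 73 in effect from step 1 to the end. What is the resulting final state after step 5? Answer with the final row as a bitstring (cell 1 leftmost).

0100011011

(re-executing steps 1..5 under rule 73; state before step 1: 0001000011)
step 1: 0100011011
step 2: 0001011011
step 3: 0100011011
step 4: 0001011011
step 5: 0100011011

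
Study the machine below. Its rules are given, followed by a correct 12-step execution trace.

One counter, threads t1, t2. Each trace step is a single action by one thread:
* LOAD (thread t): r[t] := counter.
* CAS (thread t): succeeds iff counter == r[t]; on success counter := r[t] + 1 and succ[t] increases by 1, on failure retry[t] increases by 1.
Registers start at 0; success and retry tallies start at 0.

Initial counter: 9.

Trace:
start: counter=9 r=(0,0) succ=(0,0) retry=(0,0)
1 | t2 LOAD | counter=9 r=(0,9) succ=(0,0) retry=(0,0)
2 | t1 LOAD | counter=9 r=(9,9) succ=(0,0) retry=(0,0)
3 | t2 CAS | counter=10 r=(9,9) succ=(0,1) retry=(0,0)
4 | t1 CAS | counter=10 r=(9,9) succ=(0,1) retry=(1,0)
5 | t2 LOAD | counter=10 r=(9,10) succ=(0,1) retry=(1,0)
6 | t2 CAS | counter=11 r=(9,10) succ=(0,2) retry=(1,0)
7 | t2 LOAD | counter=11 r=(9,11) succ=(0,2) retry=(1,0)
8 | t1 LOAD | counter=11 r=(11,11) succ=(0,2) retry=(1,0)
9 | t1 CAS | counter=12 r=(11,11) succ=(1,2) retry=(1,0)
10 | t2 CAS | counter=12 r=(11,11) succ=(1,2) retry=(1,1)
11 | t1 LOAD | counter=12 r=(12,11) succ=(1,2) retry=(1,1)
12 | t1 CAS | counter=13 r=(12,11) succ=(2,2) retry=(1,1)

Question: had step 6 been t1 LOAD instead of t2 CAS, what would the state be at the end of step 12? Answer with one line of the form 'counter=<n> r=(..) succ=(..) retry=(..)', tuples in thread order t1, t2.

counter=12 r=(11,10) succ=(2,1) retry=(1,1)

(re-executing from step 6 with the substitution; state before step 6: counter=10 r=(9,10) succ=(0,1) retry=(1,0))
6 | t1 LOAD | counter=10 r=(10,10) succ=(0,1) retry=(1,0)
7 | t2 LOAD | counter=10 r=(10,10) succ=(0,1) retry=(1,0)
8 | t1 LOAD | counter=10 r=(10,10) succ=(0,1) retry=(1,0)
9 | t1 CAS | counter=11 r=(10,10) succ=(1,1) retry=(1,0)
10 | t2 CAS | counter=11 r=(10,10) succ=(1,1) retry=(1,1)
11 | t1 LOAD | counter=11 r=(11,10) succ=(1,1) retry=(1,1)
12 | t1 CAS | counter=12 r=(11,10) succ=(2,1) retry=(1,1)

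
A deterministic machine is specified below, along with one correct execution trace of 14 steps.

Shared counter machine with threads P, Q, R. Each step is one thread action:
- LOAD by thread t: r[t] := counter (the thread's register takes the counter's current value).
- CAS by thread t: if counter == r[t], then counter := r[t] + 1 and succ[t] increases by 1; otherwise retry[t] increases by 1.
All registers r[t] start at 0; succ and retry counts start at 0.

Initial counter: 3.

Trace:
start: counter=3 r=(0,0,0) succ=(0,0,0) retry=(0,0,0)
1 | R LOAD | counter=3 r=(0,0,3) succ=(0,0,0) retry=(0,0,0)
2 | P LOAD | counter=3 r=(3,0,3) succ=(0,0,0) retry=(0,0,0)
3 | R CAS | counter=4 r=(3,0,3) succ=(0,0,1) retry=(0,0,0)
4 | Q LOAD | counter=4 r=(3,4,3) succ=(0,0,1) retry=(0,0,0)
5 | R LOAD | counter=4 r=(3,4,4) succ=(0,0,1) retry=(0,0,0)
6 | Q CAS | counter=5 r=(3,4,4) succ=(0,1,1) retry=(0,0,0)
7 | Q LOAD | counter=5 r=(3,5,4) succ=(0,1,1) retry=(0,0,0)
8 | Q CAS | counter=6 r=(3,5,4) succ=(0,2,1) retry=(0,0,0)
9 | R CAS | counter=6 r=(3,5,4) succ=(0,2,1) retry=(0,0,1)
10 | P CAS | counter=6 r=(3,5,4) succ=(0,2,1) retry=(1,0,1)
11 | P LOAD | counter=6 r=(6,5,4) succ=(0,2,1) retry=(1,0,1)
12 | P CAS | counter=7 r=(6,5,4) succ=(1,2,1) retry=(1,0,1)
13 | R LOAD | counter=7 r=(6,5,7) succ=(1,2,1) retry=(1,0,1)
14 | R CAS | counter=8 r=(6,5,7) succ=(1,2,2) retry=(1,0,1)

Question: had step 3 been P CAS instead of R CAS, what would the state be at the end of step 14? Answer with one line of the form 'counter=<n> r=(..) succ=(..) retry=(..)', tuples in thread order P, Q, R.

counter=8 r=(6,5,7) succ=(2,2,1) retry=(1,0,1)

(re-executing from step 3 with the substitution; state before step 3: counter=3 r=(3,0,3) succ=(0,0,0) retry=(0,0,0))
3 | P CAS | counter=4 r=(3,0,3) succ=(1,0,0) retry=(0,0,0)
4 | Q LOAD | counter=4 r=(3,4,3) succ=(1,0,0) retry=(0,0,0)
5 | R LOAD | counter=4 r=(3,4,4) succ=(1,0,0) retry=(0,0,0)
6 | Q CAS | counter=5 r=(3,4,4) succ=(1,1,0) retry=(0,0,0)
7 | Q LOAD | counter=5 r=(3,5,4) succ=(1,1,0) retry=(0,0,0)
8 | Q CAS | counter=6 r=(3,5,4) succ=(1,2,0) retry=(0,0,0)
9 | R CAS | counter=6 r=(3,5,4) succ=(1,2,0) retry=(0,0,1)
10 | P CAS | counter=6 r=(3,5,4) succ=(1,2,0) retry=(1,0,1)
11 | P LOAD | counter=6 r=(6,5,4) succ=(1,2,0) retry=(1,0,1)
12 | P CAS | counter=7 r=(6,5,4) succ=(2,2,0) retry=(1,0,1)
13 | R LOAD | counter=7 r=(6,5,7) succ=(2,2,0) retry=(1,0,1)
14 | R CAS | counter=8 r=(6,5,7) succ=(2,2,1) retry=(1,0,1)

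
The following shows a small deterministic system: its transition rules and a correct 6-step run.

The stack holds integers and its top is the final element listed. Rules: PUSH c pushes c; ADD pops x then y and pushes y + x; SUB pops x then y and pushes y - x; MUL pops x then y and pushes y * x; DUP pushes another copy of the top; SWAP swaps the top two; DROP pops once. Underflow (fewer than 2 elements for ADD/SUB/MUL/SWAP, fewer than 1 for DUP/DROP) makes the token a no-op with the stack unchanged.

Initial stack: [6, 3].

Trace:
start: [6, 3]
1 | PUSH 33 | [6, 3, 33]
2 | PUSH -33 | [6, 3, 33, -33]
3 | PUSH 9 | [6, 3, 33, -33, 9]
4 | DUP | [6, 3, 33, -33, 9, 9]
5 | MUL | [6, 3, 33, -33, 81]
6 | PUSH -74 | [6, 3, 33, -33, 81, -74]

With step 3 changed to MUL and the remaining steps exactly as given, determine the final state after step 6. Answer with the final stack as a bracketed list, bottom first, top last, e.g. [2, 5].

[6, 3, 1185921, -74]

(re-executing from step 3 with the substitution; state before step 3: [6, 3, 33, -33])
3 | MUL | [6, 3, -1089]
4 | DUP | [6, 3, -1089, -1089]
5 | MUL | [6, 3, 1185921]
6 | PUSH -74 | [6, 3, 1185921, -74]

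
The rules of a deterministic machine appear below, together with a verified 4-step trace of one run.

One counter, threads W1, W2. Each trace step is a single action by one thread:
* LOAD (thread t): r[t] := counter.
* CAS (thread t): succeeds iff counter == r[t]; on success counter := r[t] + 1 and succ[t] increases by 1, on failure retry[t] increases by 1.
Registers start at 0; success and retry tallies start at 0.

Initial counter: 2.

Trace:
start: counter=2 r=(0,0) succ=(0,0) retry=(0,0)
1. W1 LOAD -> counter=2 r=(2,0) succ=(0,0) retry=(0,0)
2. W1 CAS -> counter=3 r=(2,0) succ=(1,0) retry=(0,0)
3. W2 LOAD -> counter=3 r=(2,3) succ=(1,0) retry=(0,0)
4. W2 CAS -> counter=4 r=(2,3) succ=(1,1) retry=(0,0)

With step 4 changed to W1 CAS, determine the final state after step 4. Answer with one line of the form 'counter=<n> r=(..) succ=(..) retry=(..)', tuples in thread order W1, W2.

counter=3 r=(2,3) succ=(1,0) retry=(1,0)

(re-executing from step 4 with the substitution; state before step 4: counter=3 r=(2,3) succ=(1,0) retry=(0,0))
4. W1 CAS -> counter=3 r=(2,3) succ=(1,0) retry=(1,0)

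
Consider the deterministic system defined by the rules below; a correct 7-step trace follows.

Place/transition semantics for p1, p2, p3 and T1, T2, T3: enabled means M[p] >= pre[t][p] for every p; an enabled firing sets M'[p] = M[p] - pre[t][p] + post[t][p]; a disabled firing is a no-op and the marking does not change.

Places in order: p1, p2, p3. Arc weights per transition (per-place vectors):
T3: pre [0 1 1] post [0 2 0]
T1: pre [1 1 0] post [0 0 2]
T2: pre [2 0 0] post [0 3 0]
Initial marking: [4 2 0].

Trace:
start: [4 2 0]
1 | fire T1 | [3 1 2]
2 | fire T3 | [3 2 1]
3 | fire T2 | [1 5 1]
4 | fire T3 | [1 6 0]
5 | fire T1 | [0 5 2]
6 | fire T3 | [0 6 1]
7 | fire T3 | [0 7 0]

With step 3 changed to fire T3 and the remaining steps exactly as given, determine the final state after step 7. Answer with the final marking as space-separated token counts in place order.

2 4 0

(re-executing from step 3 with the substitution; state before step 3: [3 2 1])
3 | fire T3 | [3 3 0]
4 | fire T3 | [3 3 0]
5 | fire T1 | [2 2 2]
6 | fire T3 | [2 3 1]
7 | fire T3 | [2 4 0]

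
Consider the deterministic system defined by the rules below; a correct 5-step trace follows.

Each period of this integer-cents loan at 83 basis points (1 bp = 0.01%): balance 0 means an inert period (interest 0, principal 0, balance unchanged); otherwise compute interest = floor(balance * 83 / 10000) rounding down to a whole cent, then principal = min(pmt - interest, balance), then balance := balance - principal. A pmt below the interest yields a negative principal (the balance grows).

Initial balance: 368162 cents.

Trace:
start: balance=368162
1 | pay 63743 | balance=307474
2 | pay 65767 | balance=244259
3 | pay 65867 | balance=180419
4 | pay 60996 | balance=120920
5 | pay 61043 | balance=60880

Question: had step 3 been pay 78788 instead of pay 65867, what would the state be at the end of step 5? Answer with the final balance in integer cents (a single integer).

(re-executing from step 3 with the substitution; state before step 3: balance=244259)
3 | pay 78788 | balance=167498
4 | pay 60996 | balance=107892
5 | pay 61043 | balance=47744

47744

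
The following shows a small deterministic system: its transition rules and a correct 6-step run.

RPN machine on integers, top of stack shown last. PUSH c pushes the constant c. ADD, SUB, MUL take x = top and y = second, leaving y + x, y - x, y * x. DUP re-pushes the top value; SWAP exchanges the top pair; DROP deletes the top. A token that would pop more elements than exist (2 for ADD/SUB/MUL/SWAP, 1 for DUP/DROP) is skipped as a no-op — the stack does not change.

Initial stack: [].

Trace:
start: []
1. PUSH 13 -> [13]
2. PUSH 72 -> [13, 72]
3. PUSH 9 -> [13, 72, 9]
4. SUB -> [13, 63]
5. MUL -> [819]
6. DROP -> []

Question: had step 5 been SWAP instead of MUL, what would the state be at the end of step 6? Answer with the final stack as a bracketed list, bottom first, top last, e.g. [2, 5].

[63]

(re-executing from step 5 with the substitution; state before step 5: [13, 63])
5. SWAP -> [63, 13]
6. DROP -> [63]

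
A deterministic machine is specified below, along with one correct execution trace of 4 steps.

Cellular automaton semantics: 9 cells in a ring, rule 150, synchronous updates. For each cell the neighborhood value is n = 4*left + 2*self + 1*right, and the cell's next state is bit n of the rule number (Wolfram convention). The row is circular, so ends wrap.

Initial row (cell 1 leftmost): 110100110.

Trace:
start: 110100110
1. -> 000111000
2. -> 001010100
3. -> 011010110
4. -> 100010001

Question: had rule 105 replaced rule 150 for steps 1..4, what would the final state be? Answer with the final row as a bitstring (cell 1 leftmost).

100010001

(re-executing steps 1..4 under rule 105; state before step 1: 110100110)
1. -> 111000111
2. -> 001010100
3. -> 100101001
4. -> 100010001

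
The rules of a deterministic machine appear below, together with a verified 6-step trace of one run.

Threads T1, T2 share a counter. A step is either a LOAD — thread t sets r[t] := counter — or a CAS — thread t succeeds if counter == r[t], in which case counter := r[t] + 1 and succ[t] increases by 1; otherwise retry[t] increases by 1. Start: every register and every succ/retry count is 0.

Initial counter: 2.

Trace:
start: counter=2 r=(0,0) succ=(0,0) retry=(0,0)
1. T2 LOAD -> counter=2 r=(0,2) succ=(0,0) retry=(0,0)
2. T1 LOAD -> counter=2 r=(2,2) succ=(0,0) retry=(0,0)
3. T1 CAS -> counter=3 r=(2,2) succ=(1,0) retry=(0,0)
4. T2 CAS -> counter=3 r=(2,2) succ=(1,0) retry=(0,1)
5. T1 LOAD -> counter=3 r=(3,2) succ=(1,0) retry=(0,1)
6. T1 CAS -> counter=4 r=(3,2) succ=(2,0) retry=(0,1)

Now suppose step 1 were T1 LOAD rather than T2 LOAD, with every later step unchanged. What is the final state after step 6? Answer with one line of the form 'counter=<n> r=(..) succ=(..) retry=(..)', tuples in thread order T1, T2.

counter=4 r=(3,0) succ=(2,0) retry=(0,1)

(re-executing from step 1 with the substitution; state before step 1: counter=2 r=(0,0) succ=(0,0) retry=(0,0))
1. T1 LOAD -> counter=2 r=(2,0) succ=(0,0) retry=(0,0)
2. T1 LOAD -> counter=2 r=(2,0) succ=(0,0) retry=(0,0)
3. T1 CAS -> counter=3 r=(2,0) succ=(1,0) retry=(0,0)
4. T2 CAS -> counter=3 r=(2,0) succ=(1,0) retry=(0,1)
5. T1 LOAD -> counter=3 r=(3,0) succ=(1,0) retry=(0,1)
6. T1 CAS -> counter=4 r=(3,0) succ=(2,0) retry=(0,1)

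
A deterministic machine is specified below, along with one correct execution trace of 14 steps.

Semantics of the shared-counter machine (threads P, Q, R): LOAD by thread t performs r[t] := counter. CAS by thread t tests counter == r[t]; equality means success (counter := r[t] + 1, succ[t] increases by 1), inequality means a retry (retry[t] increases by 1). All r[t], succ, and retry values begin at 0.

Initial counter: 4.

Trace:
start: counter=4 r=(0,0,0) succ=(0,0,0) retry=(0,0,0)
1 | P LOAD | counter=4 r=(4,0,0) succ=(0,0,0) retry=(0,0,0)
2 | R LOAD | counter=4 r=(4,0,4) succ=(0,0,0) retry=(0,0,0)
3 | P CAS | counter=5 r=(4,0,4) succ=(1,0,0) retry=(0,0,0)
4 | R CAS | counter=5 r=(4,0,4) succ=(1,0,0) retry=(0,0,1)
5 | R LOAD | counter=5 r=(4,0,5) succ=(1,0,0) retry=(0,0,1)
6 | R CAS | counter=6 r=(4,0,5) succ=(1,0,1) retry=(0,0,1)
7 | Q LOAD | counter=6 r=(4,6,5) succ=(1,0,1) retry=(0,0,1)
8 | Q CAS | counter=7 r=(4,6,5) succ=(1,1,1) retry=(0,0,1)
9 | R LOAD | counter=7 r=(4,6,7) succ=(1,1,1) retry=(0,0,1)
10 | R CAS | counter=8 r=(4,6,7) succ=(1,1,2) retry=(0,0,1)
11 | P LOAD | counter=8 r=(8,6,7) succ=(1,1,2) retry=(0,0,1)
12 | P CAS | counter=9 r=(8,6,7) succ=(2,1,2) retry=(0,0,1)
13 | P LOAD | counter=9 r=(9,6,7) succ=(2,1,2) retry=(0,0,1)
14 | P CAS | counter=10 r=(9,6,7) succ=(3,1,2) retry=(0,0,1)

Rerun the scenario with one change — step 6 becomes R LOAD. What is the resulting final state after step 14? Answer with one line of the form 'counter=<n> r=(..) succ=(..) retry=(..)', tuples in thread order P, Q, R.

(re-executing from step 6 with the substitution; state before step 6: counter=5 r=(4,0,5) succ=(1,0,0) retry=(0,0,1))
6 | R LOAD | counter=5 r=(4,0,5) succ=(1,0,0) retry=(0,0,1)
7 | Q LOAD | counter=5 r=(4,5,5) succ=(1,0,0) retry=(0,0,1)
8 | Q CAS | counter=6 r=(4,5,5) succ=(1,1,0) retry=(0,0,1)
9 | R LOAD | counter=6 r=(4,5,6) succ=(1,1,0) retry=(0,0,1)
10 | R CAS | counter=7 r=(4,5,6) succ=(1,1,1) retry=(0,0,1)
11 | P LOAD | counter=7 r=(7,5,6) succ=(1,1,1) retry=(0,0,1)
12 | P CAS | counter=8 r=(7,5,6) succ=(2,1,1) retry=(0,0,1)
13 | P LOAD | counter=8 r=(8,5,6) succ=(2,1,1) retry=(0,0,1)
14 | P CAS | counter=9 r=(8,5,6) succ=(3,1,1) retry=(0,0,1)

counter=9 r=(8,5,6) succ=(3,1,1) retry=(0,0,1)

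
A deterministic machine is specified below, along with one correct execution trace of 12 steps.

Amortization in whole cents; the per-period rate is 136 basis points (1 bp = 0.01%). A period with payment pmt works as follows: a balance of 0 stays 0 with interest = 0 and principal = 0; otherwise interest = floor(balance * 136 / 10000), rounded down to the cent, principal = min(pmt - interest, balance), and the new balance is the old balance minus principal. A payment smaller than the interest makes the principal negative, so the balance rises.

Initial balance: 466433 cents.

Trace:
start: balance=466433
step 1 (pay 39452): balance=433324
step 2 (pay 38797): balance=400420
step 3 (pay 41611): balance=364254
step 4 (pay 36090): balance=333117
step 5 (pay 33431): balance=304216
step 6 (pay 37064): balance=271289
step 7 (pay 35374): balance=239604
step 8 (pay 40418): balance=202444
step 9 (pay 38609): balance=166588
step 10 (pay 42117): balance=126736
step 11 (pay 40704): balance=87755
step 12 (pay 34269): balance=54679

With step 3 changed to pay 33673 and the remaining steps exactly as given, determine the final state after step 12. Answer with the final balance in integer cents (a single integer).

(re-executing from step 3 with the substitution; state before step 3: balance=400420)
step 3 (pay 33673): balance=372192
step 4 (pay 36090): balance=341163
step 5 (pay 33431): balance=312371
step 6 (pay 37064): balance=279555
step 7 (pay 35374): balance=247982
step 8 (pay 40418): balance=210936
step 9 (pay 38609): balance=175195
step 10 (pay 42117): balance=135460
step 11 (pay 40704): balance=96598
step 12 (pay 34269): balance=63642

63642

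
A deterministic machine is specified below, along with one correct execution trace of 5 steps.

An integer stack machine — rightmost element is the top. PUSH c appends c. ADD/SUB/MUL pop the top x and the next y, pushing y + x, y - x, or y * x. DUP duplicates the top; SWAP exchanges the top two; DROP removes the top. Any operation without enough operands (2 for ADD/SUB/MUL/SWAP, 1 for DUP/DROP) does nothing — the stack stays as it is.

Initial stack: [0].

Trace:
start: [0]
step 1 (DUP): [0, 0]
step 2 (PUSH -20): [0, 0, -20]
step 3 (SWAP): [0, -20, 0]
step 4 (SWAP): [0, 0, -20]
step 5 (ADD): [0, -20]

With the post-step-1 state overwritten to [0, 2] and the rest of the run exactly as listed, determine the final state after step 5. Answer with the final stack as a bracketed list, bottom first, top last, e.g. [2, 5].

state after step 1 := [0, 2]
step 2 (PUSH -20): [0, 2, -20]
step 3 (SWAP): [0, -20, 2]
step 4 (SWAP): [0, 2, -20]
step 5 (ADD): [0, -18]

[0, -18]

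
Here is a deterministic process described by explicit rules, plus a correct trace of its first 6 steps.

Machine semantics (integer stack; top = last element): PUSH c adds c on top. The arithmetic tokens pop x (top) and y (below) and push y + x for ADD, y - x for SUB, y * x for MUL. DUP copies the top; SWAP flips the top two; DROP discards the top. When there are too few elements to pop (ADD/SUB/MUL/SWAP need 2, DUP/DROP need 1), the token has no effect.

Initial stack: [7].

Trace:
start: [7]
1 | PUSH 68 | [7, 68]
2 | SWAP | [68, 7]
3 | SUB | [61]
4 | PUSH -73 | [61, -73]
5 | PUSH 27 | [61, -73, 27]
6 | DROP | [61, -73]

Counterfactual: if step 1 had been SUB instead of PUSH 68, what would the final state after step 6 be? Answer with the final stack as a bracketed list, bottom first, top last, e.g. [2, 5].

(re-executing from step 1 with the substitution; state before step 1: [7])
1 | SUB | [7]
2 | SWAP | [7]
3 | SUB | [7]
4 | PUSH -73 | [7, -73]
5 | PUSH 27 | [7, -73, 27]
6 | DROP | [7, -73]

[7, -73]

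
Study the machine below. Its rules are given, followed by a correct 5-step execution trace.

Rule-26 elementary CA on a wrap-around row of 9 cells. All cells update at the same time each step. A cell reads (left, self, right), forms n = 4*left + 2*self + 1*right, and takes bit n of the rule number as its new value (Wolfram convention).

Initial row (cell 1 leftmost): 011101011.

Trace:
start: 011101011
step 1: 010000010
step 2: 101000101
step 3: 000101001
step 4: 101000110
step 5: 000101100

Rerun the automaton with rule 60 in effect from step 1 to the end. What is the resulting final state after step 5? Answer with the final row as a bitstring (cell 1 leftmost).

(re-executing steps 1..5 under rule 60; state before step 1: 011101011)
step 1: 110011110
step 2: 101010001
step 3: 011111001
step 4: 110000101
step 5: 001000111

001000111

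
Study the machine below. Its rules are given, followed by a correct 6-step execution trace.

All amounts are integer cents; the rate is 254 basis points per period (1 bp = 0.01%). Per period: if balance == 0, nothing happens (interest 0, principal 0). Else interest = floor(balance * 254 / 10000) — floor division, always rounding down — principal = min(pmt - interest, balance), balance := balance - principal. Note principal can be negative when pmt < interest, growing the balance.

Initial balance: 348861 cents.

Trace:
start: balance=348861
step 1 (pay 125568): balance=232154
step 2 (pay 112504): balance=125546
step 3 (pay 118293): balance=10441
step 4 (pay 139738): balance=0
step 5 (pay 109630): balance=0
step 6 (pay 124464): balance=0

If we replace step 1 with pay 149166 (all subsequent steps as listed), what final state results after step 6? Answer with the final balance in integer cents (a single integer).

0

(re-executing from step 1 with the substitution; state before step 1: balance=348861)
step 1 (pay 149166): balance=208556
step 2 (pay 112504): balance=101349
step 3 (pay 118293): balance=0
step 4 (pay 139738): balance=0
step 5 (pay 109630): balance=0
step 6 (pay 124464): balance=0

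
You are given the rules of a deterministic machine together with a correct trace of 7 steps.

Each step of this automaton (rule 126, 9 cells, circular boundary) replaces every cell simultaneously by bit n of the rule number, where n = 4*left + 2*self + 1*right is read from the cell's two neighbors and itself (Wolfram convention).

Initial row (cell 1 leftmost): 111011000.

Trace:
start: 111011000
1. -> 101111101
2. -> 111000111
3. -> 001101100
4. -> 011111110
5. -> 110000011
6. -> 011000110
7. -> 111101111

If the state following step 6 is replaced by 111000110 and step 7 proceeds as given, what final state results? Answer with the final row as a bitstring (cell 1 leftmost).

state after step 6 := 111000110
7. -> 101101111

101101111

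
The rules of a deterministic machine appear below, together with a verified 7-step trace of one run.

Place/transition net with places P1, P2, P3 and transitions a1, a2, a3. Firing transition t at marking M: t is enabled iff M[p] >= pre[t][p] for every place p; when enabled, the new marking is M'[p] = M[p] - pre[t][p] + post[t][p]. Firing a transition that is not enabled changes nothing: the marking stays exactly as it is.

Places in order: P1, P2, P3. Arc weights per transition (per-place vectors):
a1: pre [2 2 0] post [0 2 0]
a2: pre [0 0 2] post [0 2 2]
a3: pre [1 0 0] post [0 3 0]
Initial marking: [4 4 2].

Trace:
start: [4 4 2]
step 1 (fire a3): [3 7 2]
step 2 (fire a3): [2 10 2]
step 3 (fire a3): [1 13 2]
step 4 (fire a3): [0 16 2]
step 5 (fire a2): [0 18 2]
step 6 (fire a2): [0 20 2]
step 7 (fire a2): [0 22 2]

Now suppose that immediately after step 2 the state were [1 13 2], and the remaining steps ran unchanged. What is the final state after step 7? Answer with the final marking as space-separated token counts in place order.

state after step 2 := [1 13 2]
step 3 (fire a3): [0 16 2]
step 4 (fire a3): [0 16 2]
step 5 (fire a2): [0 18 2]
step 6 (fire a2): [0 20 2]
step 7 (fire a2): [0 22 2]

0 22 2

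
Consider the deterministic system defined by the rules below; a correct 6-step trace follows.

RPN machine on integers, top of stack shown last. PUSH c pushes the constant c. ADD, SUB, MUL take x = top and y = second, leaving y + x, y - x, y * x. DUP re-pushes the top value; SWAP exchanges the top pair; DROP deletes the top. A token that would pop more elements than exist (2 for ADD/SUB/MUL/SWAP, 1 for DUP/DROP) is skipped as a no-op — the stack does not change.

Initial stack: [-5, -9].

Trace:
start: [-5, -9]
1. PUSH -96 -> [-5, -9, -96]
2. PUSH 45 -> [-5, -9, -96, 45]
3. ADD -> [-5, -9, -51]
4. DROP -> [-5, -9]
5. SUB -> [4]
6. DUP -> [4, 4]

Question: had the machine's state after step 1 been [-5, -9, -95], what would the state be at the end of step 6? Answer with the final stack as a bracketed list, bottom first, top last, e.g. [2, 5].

[4, 4]

state after step 1 := [-5, -9, -95]
2. PUSH 45 -> [-5, -9, -95, 45]
3. ADD -> [-5, -9, -50]
4. DROP -> [-5, -9]
5. SUB -> [4]
6. DUP -> [4, 4]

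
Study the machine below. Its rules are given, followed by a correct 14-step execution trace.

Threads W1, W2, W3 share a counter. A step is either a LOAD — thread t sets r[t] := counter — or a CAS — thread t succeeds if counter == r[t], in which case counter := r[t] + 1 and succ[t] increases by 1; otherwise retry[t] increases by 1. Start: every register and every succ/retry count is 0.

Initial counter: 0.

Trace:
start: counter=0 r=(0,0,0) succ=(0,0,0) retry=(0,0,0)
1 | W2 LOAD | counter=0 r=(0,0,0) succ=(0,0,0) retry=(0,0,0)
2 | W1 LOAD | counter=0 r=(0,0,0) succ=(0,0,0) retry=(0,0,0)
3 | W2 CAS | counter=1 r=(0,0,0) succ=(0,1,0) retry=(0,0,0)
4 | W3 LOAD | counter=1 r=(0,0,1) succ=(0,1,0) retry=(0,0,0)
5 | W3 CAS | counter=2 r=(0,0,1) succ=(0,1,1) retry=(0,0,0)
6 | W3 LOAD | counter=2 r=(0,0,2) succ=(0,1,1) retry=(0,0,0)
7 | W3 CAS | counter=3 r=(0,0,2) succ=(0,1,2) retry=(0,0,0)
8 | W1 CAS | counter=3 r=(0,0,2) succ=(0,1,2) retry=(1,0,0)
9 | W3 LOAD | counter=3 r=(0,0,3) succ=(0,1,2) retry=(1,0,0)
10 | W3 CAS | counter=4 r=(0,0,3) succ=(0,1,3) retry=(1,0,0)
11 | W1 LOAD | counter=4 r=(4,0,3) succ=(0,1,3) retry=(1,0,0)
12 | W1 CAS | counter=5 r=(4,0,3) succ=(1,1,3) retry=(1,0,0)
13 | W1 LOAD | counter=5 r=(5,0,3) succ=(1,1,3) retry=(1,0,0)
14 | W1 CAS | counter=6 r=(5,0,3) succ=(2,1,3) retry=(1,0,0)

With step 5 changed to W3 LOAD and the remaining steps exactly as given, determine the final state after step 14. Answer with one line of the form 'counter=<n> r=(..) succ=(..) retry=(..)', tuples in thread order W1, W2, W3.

counter=5 r=(4,0,2) succ=(2,1,2) retry=(1,0,0)

(re-executing from step 5 with the substitution; state before step 5: counter=1 r=(0,0,1) succ=(0,1,0) retry=(0,0,0))
5 | W3 LOAD | counter=1 r=(0,0,1) succ=(0,1,0) retry=(0,0,0)
6 | W3 LOAD | counter=1 r=(0,0,1) succ=(0,1,0) retry=(0,0,0)
7 | W3 CAS | counter=2 r=(0,0,1) succ=(0,1,1) retry=(0,0,0)
8 | W1 CAS | counter=2 r=(0,0,1) succ=(0,1,1) retry=(1,0,0)
9 | W3 LOAD | counter=2 r=(0,0,2) succ=(0,1,1) retry=(1,0,0)
10 | W3 CAS | counter=3 r=(0,0,2) succ=(0,1,2) retry=(1,0,0)
11 | W1 LOAD | counter=3 r=(3,0,2) succ=(0,1,2) retry=(1,0,0)
12 | W1 CAS | counter=4 r=(3,0,2) succ=(1,1,2) retry=(1,0,0)
13 | W1 LOAD | counter=4 r=(4,0,2) succ=(1,1,2) retry=(1,0,0)
14 | W1 CAS | counter=5 r=(4,0,2) succ=(2,1,2) retry=(1,0,0)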